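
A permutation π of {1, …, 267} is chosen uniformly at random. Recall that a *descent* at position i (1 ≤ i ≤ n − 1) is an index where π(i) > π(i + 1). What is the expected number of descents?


Write X = Σ X_I over i = 1, …, 266, with X_I the indicator of one descent.
There are 266 indicators.
For each fixed i, the pair (π(i), π(i+1)) is a uniformly random ordered pair of distinct values from {1, …, 267}; by symmetry P[π(i) > π(i+1)] = 1/2.
By linearity: E[X] = 266 · (1/2) = (267 − 1) · (1/2) = 133 ≈ 133.00000.

E[X] = 133 = 133.00000.


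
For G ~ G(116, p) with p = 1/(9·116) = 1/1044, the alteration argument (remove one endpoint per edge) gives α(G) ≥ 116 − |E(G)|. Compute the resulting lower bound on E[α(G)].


E[|E(G)|] = C(116, 2)·p = 6670 · (1/1044) = 115/18.
E[α(G)] ≥ n − E[|E(G)|] = 116 − 115/18 = 1973/18.
Numerically: ≈ 109.611.
(This is only a lower bound; the true E[α(G)] may be larger.)

E[α(G)] ≥ 1973/18 ≈ 109.611.


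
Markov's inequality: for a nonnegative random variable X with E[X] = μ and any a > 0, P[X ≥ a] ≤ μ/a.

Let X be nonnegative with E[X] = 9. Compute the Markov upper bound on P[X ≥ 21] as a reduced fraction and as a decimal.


μ = E[X] = 9, a = 21.
Markov: P[X ≥ 21] ≤ μ/a = (9)/21 = 3/7.
Numerically: ≈ 0.428571.
(Since a = 21 > μ = 9.000000, the bound 3/7 is < 1 and informative.)

P[X ≥ 21] ≤ 3/7 ≈ 0.428571.


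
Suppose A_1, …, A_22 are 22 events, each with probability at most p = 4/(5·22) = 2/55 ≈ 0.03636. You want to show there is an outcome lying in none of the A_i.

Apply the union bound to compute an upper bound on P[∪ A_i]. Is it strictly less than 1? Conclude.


Union bound: P[∪_{i=1}^{22} A_i] ≤ Σ_i P[A_i] ≤ 22·p = 22·(2/55) = 4/5.
Numerically: 4/5 ≈ 0.80000.
Is 4/5 < 1? YES.
Since P[∪ A_i] ≤ 4/5 < 1, the complement has P[∩ A_i^c] ≥ 1 − 4/5 = 1/5 > 0, so some outcome avoids every A_i.

22·p = 4/5 ≈ 0.80000; existence CERTIFIED by the union bound.


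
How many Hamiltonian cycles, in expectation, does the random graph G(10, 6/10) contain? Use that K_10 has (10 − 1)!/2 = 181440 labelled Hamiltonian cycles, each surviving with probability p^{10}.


K_10 has (10 − 1)!/2 = 181440 labelled Hamiltonian cycles.
For each such Hamiltonian cycle H, let X_H = 1 if all 10 edges of H are present in G. Then P[X_H = 1] = p^{10} = (3/5)^{10} = 59049/9765625.
By linearity: E[X] = Σ_H E[X_H] = 181440 · p^{10} = 181440 · 59049/9765625 = 2142770112/1953125.
Numerically: E[X] ≈ 1.1e+03.

E[X] = 181440 · (3/5)^{10} = 2142770112/1953125 ≈ 1.1e+03.


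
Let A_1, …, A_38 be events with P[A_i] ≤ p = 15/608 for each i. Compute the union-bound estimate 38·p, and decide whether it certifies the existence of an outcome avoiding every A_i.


Union bound: P[∪_{i=1}^{38} A_i] ≤ Σ_i P[A_i] ≤ 38·p = 38·(15/608) = 15/16.
Numerically: 15/16 ≈ 0.93750.
Is 15/16 < 1? YES.
Since P[∪ A_i] ≤ 15/16 < 1, the complement has P[∩ A_i^c] ≥ 1 − 15/16 = 1/16 > 0, so some outcome avoids every A_i.

38·p = 15/16 ≈ 0.93750; existence CERTIFIED by the union bound.


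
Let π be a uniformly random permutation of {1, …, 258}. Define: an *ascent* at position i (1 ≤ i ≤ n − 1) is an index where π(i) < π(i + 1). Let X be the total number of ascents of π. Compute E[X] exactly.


Write X = Σ X_I over i = 1, …, 257, with X_I the indicator of one ascent.
There are 257 indicators.
For each fixed i, the pair (π(i), π(i+1)) is a uniformly random ordered pair of distinct values from {1, …, 258}; by symmetry P[π(i) < π(i+1)] = 1/2.
By linearity: E[X] = 257 · (1/2) = (258 − 1) · (1/2) = 257/2 ≈ 128.5000.

E[X] = 257/2 = 128.5000.


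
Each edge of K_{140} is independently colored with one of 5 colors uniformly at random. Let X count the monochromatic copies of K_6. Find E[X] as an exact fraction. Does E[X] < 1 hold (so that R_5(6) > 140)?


E[X] = C(140, 6) · 5^{1 − 15} = 9381724380 · 5^{−14} = 9381724380/6103515625.
As a reduced fraction: E[X] = 1876344876/1220703125 ≈ 1.53710.
Is E[X] < 1? NO.
Since E[X] ≥ 1, the first-moment bound is inconclusive at n = 140; it does NOT by itself certify R_5(6) > 140.

E[X] = 1876344876/1220703125 ≈ 1.53710; E[X] ≥ 1; first-moment method inconclusive here.


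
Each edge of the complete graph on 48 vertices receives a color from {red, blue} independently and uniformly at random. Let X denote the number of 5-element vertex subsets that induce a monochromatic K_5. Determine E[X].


Let X = Σ_S X_S over the C(48, 5) = 1712304 subsets S of size 5, where X_S = 1 if the K_5 on S is monochromatic.
For a fixed S, the K_5 on S has C(5, 2) = 10 edges. P[all 10 edges red] = (1/2)^10, and likewise for blue, so P[monochromatic] = 2·(1/2)^10 = 2^{1 − 10} = 1/512.
Summing: E[X] = C(48, 5) · 2^{1 − 10} = 1712304 · 1/512 = 107019/32.
Numerically: E[X] ≈ 3344.344.

E[X] = C(48,5)·2^(1−C(5,2)) = 107019/32 ≈ 3344.344.


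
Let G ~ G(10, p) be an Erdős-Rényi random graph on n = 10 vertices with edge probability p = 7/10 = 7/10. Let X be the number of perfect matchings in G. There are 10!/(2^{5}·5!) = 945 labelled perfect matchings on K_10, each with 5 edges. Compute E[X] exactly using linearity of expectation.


K_10 has 10!/(2^{5}·5!) = 945 labelled perfect matchings.
For each such perfect matching H, let X_H = 1 if all 5 edges of H are present in G. Then P[X_H = 1] = p^{5} = (7/10)^{5} = 16807/100000.
By linearity of expectation: E[X] = Σ_H E[X_H] = 945 · p^{5} = 945 · 16807/100000 = 3176523/20000.
Numerically: E[X] ≈ 158.83.

E[X] = 945 · (7/10)^{5} = 3176523/20000 ≈ 158.83.


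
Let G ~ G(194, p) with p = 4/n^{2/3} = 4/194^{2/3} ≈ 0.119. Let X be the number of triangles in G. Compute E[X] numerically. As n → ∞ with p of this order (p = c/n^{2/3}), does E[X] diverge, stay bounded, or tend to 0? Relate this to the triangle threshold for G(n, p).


Number of potential triangles: C(194, 3) = 1198144.
Each occurs with probability p³ ≈ (0.119)³ ≈ 1.70050e-03.
By linearity: E[X] = C(194, 3)·p³ ≈ 1198144 · 1.70050e-03 ≈ 2037.443.
Since α = 2/3 < 1, p = c/n^{2/3} ≫ 1/n is above the triangle threshold p ~ 1/n. Asymptotically E[X] ~ (c³/6)·n^{3(1−α)} = (4³/6)·n^{1} → ∞; triangles are abundant w.h.p.

E[X] ≈ 2037.443; in regime p = Θ(1/n^{2/3}) E[X] diverges (above the triangle threshold p ~ 1/n).


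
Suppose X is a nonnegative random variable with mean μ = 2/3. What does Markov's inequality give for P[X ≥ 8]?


μ = E[X] = 2/3, a = 8.
Markov: P[X ≥ 8] ≤ μ/a = (2/3)/8 = 1/12.
Numerically: ≈ 0.083.
(Since a = 8 > μ = 0.667, the bound 1/12 is < 1 and informative.)

P[X ≥ 8] ≤ 1/12 ≈ 0.083.


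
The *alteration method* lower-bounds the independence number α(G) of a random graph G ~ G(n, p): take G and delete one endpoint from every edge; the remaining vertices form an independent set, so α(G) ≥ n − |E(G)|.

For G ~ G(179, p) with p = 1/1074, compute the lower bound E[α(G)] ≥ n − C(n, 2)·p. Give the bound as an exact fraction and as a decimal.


E[|E(G)|] = C(179, 2)·p = 15931 · (1/1074) = 89/6.
E[α(G)] ≥ n − E[|E(G)|] = 179 − 89/6 = 985/6.
Numerically: ≈ 164.16667.
(This is only a lower bound; the true E[α(G)] may be larger.)

E[α(G)] ≥ 985/6 ≈ 164.16667.


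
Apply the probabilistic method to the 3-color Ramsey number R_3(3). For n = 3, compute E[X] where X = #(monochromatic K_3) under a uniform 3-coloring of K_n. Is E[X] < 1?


E[X] = C(3, 3) · 3^{1 − 3} = 1 · 3^{−2} = 1/9.
As a reduced fraction: E[X] = 1/9 ≈ 0.1111.
Is E[X] < 1? YES.
Since E[X] < 1, there exists a 3-coloring of K_{3} with no monochromatic K_3; hence R_3(3) > 3.

E[X] = 1/9 ≈ 0.1111; E[X] < 1, so R_3(3) > 3.


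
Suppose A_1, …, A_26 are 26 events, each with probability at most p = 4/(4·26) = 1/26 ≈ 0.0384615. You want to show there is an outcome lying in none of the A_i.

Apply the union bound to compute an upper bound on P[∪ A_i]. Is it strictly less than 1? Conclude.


Union bound: P[∪_{i=1}^{26} A_i] ≤ Σ_i P[A_i] ≤ 26·p = 26·(1/26) = 1.
Numerically: 1 ≈ 1.0000000.
Is 1 < 1? NO.
Since the bound 1 is ≥ 1, the union bound is uninformative here; it does NOT by itself certify existence.

26·p = 1 ≈ 1.0000000; existence NOT certified by the union bound.


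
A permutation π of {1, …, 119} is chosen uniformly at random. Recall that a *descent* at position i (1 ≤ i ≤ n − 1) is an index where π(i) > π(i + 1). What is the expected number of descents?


Write X = Σ X_I over i = 1, …, 118, with X_I the indicator of one descent.
There are 118 indicators.
For each fixed i, the pair (π(i), π(i+1)) is a uniformly random ordered pair of distinct values from {1, …, 119}; by symmetry P[π(i) > π(i+1)] = 1/2.
By linearity: E[X] = 118 · (1/2) = (119 − 1) · (1/2) = 59 ≈ 59.0000.

E[X] = 59 = 59.0000.


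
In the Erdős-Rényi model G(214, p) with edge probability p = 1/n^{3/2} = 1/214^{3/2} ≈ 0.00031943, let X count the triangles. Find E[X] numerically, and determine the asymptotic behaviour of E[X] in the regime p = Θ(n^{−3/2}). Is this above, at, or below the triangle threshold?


Number of potential triangles: C(214, 3) = 1610564.
Each occurs with probability p³ ≈ (0.00031943)³ ≈ 3.2594027e-11.
By linearity: E[X] = C(214, 3)·p³ ≈ 1610564 · 3.2594027e-11 ≈ 0.00005.
Since α = 3/2 > 1, p = c/n^{3/2} = o(1/n) is below the triangle threshold p ~ 1/n. Asymptotically E[X] ~ (c³/6)·n^{3(1−α)} = (1³/6)·n^{-1.5} → 0, so by Markov's inequality G has no triangles w.h.p.

E[X] ≈ 0.00005; in regime p = Θ(1/n^{3/2}) E[X] tends to 0 (below the triangle threshold p ~ 1/n).


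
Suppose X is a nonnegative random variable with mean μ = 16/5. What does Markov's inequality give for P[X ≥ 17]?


μ = E[X] = 16/5, a = 17.
Markov: P[X ≥ 17] ≤ μ/a = (16/5)/17 = 16/85.
Numerically: ≈ 0.188.
(Since a = 17 > μ = 3.200, the bound 16/85 is < 1 and informative.)

P[X ≥ 17] ≤ 16/85 ≈ 0.188.


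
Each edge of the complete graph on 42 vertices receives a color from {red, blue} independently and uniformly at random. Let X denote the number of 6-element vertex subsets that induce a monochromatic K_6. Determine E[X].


Let X = Σ_S X_S over the C(42, 6) = 5245786 subsets S of size 6, where X_S = 1 if the K_6 on S is monochromatic.
For a fixed S, the K_6 on S has C(6, 2) = 15 edges. P[all 15 edges red] = (1/2)^15, and likewise for blue, so P[monochromatic] = 2·(1/2)^15 = 2^{1 − 15} = 1/16384.
Summing: E[X] = C(42, 6) · 2^{1 − 15} = 5245786 · 1/16384 = 2622893/8192.
Numerically: E[X] ≈ 320.17737.

E[X] = C(42,6)·2^(1−C(6,2)) = 2622893/8192 ≈ 320.17737.


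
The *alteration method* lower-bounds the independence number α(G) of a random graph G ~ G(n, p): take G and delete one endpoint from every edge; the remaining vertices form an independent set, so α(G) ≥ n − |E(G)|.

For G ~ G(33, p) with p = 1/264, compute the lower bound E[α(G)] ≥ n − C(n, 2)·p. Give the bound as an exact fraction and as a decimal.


E[|E(G)|] = C(33, 2)·p = 528 · (1/264) = 2.
E[α(G)] ≥ n − E[|E(G)|] = 33 − 2 = 31.
Numerically: ≈ 31.000000.
(This is only a lower bound; the true E[α(G)] may be larger.)

E[α(G)] ≥ 31 ≈ 31.000000.


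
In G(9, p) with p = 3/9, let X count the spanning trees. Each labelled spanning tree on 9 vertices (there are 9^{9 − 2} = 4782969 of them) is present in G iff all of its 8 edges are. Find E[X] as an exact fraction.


K_9 has 9^{9 − 2} = 4782969 labelled spanning trees.
For each such spanning tree H, let X_H = 1 if all 8 edges of H are present in G. Then P[X_H = 1] = p^{8} = (1/3)^{8} = 1/6561.
By linearity: E[X] = Σ_H E[X_H] = 4782969 · p^{8} = 4782969 · 1/6561 = 729.
Numerically: E[X] ≈ 729.

E[X] = 4782969 · (1/3)^{8} = 729 ≈ 729.


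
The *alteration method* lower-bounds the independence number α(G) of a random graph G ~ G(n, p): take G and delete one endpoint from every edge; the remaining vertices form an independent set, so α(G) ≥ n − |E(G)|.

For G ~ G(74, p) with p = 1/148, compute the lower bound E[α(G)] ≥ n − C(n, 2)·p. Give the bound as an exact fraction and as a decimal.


E[|E(G)|] = C(74, 2)·p = 2701 · (1/148) = 73/4.
E[α(G)] ≥ n − E[|E(G)|] = 74 − 73/4 = 223/4.
Numerically: ≈ 55.7500.
(This is only a lower bound; the true E[α(G)] may be larger.)

E[α(G)] ≥ 223/4 ≈ 55.7500.


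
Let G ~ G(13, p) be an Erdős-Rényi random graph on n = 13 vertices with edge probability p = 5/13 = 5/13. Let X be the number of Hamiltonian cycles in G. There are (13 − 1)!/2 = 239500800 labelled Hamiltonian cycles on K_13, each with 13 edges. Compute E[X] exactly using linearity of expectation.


K_13 has (13 − 1)!/2 = 239500800 labelled Hamiltonian cycles.
For each such Hamiltonian cycle H, let X_H = 1 if all 13 edges of H are present in G. Then P[X_H = 1] = p^{13} = (5/13)^{13} = 1220703125/302875106592253.
Summing the indicators: E[X] = Σ_H E[X_H] = 239500800 · p^{13} = 239500800 · 1220703125/302875106592253 = 292359375000000000/302875106592253.
Numerically: E[X] ≈ 965.28.

E[X] = 239500800 · (5/13)^{13} = 292359375000000000/302875106592253 ≈ 965.28.


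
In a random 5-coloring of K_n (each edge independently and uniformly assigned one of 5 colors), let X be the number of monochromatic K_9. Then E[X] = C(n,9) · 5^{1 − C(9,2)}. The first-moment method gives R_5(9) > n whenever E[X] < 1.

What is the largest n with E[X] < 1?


We need C(n, 9) · 5^{1 − 36} < 1, i.e. C(n, 9) < 5^{36 − 1} = 2910383045673370361328125.
Check values of n near the boundary:
  n = 2170: C(2170, 9) = 2891746779868845075610510; 2891746779868845075610510 < 2910383045673370361328125? YES
  n = 2171: C(2171, 9) = 2903784578674959601827205; 2903784578674959601827205 < 2910383045673370361328125? YES
  n = 2172: C(2172, 9) = 2915866900084148060642020; 2915866900084148060642020 < 2910383045673370361328125? NO
The largest n with C(n, 9) < 2910383045673370361328125 is n = 2171 (where E[X] = 580756915734991920365441/582076609134674072265625 ≈ 0.9977328). Hence R_5(9) > 2171, i.e. R_5(9) ≥ 2172.

Largest n = 2171; hence R_5(9) > 2171.


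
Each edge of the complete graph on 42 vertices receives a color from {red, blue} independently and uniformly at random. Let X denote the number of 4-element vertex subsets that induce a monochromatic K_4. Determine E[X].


Let X = Σ_S X_S over the C(42, 4) = 111930 subsets S of size 4, where X_S = 1 if the K_4 on S is monochromatic.
For a fixed S, the K_4 on S has C(4, 2) = 6 edges. P[all 6 edges red] = (1/2)^6, and likewise for blue, so P[monochromatic] = 2·(1/2)^6 = 2^{1 − 6} = 1/32.
By linearity of expectation: E[X] = C(42, 4) · 2^{1 − 6} = 111930 · 1/32 = 55965/16.
Numerically: E[X] ≈ 3497.81250.

E[X] = C(42,4)·2^(1−C(4,2)) = 55965/16 ≈ 3497.81250.


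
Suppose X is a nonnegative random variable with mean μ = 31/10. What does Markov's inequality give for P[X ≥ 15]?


μ = E[X] = 31/10, a = 15.
Markov: P[X ≥ 15] ≤ μ/a = (31/10)/15 = 31/150.
Numerically: ≈ 0.207.
(Since a = 15 > μ = 3.100, the bound 31/150 is < 1 and informative.)

P[X ≥ 15] ≤ 31/150 ≈ 0.207.


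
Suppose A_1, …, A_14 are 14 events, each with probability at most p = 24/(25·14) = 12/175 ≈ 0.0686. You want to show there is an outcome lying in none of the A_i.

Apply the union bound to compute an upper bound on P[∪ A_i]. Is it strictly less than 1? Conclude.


Union bound: P[∪_{i=1}^{14} A_i] ≤ Σ_i P[A_i] ≤ 14·p = 14·(12/175) = 24/25.
Numerically: 24/25 ≈ 0.9600.
Is 24/25 < 1? YES.
Since P[∪ A_i] ≤ 24/25 < 1, the complement has P[∩ A_i^c] ≥ 1 − 24/25 = 1/25 > 0, so some outcome avoids every A_i.

14·p = 24/25 ≈ 0.9600; existence CERTIFIED by the union bound.


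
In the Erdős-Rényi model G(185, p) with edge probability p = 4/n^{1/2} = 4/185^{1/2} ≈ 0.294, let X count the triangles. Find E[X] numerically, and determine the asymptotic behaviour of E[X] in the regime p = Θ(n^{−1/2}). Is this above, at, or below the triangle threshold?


Number of potential triangles: C(185, 3) = 1038220.
Each occurs with probability p³ ≈ (0.294)³ ≈ 2.54345e-02.
By linearity: E[X] = C(185, 3)·p³ ≈ 1038220 · 2.54345e-02 ≈ 26406.557.
Since α = 1/2 < 1, p = c/n^{1/2} ≫ 1/n is above the triangle threshold p ~ 1/n. Asymptotically E[X] ~ (c³/6)·n^{3(1−α)} = (4³/6)·n^{1.5} → ∞; triangles are abundant w.h.p.

E[X] ≈ 26406.557; in regime p = Θ(1/n^{1/2}) E[X] diverges (above the triangle threshold p ~ 1/n).


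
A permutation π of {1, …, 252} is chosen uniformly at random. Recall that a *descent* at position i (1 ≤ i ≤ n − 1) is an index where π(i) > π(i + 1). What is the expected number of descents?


Write X = Σ X_I over i = 1, …, 251, with X_I the indicator of one descent.
There are 251 indicators.
For each fixed i, the pair (π(i), π(i+1)) is a uniformly random ordered pair of distinct values from {1, …, 252}; by symmetry P[π(i) > π(i+1)] = 1/2.
By linearity: E[X] = 251 · (1/2) = (252 − 1) · (1/2) = 251/2 ≈ 125.500000.

E[X] = 251/2 = 125.500000.


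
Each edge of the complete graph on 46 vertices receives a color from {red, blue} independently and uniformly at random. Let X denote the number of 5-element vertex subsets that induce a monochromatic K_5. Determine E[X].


Let X = Σ_S X_S over the C(46, 5) = 1370754 subsets S of size 5, where X_S = 1 if the K_5 on S is monochromatic.
For a fixed S, the K_5 on S has C(5, 2) = 10 edges. P[all 10 edges red] = (1/2)^10, and likewise for blue, so P[monochromatic] = 2·(1/2)^10 = 2^{1 − 10} = 1/512.
Summing: E[X] = C(46, 5) · 2^{1 − 10} = 1370754 · 1/512 = 685377/256.
Numerically: E[X] ≈ 2677.2539.

E[X] = C(46,5)·2^(1−C(5,2)) = 685377/256 ≈ 2677.2539.


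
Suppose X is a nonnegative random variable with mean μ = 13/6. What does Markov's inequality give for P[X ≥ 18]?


μ = E[X] = 13/6, a = 18.
Markov: P[X ≥ 18] ≤ μ/a = (13/6)/18 = 13/108.
Numerically: ≈ 0.120.
(Since a = 18 > μ = 2.167, the bound 13/108 is < 1 and informative.)

P[X ≥ 18] ≤ 13/108 ≈ 0.120.


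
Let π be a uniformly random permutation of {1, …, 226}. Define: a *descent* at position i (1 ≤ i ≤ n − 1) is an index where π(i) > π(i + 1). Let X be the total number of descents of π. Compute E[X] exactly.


Write X = Σ X_I over i = 1, …, 225, with X_I the indicator of one descent.
There are 225 indicators.
For each fixed i, the pair (π(i), π(i+1)) is a uniformly random ordered pair of distinct values from {1, …, 226}; by symmetry P[π(i) > π(i+1)] = 1/2.
By linearity: E[X] = 225 · (1/2) = (226 − 1) · (1/2) = 225/2 ≈ 112.5000.

E[X] = 225/2 = 112.5000.


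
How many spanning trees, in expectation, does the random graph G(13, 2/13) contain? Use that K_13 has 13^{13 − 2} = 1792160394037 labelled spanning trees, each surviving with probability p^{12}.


K_13 has 13^{13 − 2} = 1792160394037 labelled spanning trees.
For each such spanning tree H, let X_H = 1 if all 12 edges of H are present in G. Then P[X_H = 1] = p^{12} = (2/13)^{12} = 4096/23298085122481.
By linearity: E[X] = Σ_H E[X_H] = 1792160394037 · p^{12} = 1792160394037 · 4096/23298085122481 = 4096/13.
Numerically: E[X] ≈ 315.

E[X] = 1792160394037 · (2/13)^{12} = 4096/13 ≈ 315.


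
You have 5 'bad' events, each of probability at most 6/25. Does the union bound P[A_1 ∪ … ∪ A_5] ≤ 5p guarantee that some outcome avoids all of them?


Union bound: P[∪_{i=1}^{5} A_i] ≤ Σ_i P[A_i] ≤ 5·p = 5·(6/25) = 6/5.
Numerically: 6/5 ≈ 1.200000.
Is 6/5 < 1? NO.
Since the bound 6/5 is ≥ 1, the union bound is uninformative here; it does NOT by itself certify existence.

5·p = 6/5 ≈ 1.200000; existence NOT certified by the union bound.


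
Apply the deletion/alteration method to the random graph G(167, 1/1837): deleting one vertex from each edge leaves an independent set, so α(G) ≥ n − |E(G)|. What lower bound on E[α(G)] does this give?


E[|E(G)|] = C(167, 2)·p = 13861 · (1/1837) = 83/11.
E[α(G)] ≥ n − E[|E(G)|] = 167 − 83/11 = 1754/11.
Numerically: ≈ 159.454545.
(This is only a lower bound; the true E[α(G)] may be larger.)

E[α(G)] ≥ 1754/11 ≈ 159.454545.


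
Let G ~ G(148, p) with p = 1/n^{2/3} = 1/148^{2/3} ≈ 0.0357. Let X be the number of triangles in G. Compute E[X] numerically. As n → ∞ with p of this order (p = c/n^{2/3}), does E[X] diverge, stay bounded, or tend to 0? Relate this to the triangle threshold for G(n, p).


Number of potential triangles: C(148, 3) = 529396.
Each occurs with probability p³ ≈ (0.0357)³ ≈ 4.56538e-05.
By linearity: E[X] = C(148, 3)·p³ ≈ 529396 · 4.56538e-05 ≈ 24.169.
Since α = 2/3 < 1, p = c/n^{2/3} ≫ 1/n is above the triangle threshold p ~ 1/n. Asymptotically E[X] ~ (c³/6)·n^{3(1−α)} = (1³/6)·n^{1} → ∞; triangles are abundant w.h.p.

E[X] ≈ 24.169; in regime p = Θ(1/n^{2/3}) E[X] diverges (above the triangle threshold p ~ 1/n).


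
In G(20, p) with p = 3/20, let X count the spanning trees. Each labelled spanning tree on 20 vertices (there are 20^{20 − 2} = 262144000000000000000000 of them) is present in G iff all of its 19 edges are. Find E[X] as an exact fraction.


K_20 has 20^{20 − 2} = 262144000000000000000000 labelled spanning trees.
For each such spanning tree H, let X_H = 1 if all 19 edges of H are present in G. Then P[X_H = 1] = p^{19} = (3/20)^{19} = 1162261467/5242880000000000000000000.
Summing the indicators: E[X] = Σ_H E[X_H] = 262144000000000000000000 · p^{19} = 262144000000000000000000 · 1162261467/5242880000000000000000000 = 1162261467/20.
Numerically: E[X] ≈ 5.81131e+07.

E[X] = 262144000000000000000000 · (3/20)^{19} = 1162261467/20 ≈ 5.81131e+07.


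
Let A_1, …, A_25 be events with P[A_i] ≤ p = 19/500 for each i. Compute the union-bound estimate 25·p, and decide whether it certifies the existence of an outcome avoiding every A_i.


Union bound: P[∪_{i=1}^{25} A_i] ≤ Σ_i P[A_i] ≤ 25·p = 25·(19/500) = 19/20.
Numerically: 19/20 ≈ 0.9500.
Is 19/20 < 1? YES.
Since P[∪ A_i] ≤ 19/20 < 1, the complement has P[∩ A_i^c] ≥ 1 − 19/20 = 1/20 > 0, so some outcome avoids every A_i.

25·p = 19/20 ≈ 0.9500; existence CERTIFIED by the union bound.


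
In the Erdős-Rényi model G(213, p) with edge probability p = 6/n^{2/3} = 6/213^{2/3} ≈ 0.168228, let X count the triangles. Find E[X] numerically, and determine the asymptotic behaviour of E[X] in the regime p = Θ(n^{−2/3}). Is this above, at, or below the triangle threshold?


Number of potential triangles: C(213, 3) = 1587986.
Each occurs with probability p³ ≈ (0.168228)³ ≈ 4.76096013e-03.
By linearity: E[X] = C(213, 3)·p³ ≈ 1587986 · 4.76096013e-03 ≈ 7560.338028.
Since α = 2/3 < 1, p = c/n^{2/3} ≫ 1/n is above the triangle threshold p ~ 1/n. Asymptotically E[X] ~ (c³/6)·n^{3(1−α)} = (6³/6)·n^{1} → ∞; triangles are abundant w.h.p.

E[X] ≈ 7560.338028; in regime p = Θ(1/n^{2/3}) E[X] diverges (above the triangle threshold p ~ 1/n).


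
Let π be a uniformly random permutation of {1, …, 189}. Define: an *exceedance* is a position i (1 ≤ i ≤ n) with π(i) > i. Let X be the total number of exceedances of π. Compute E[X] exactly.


Write X = Σ_{i=1}^{189} X_i, where X_i = 1_{π(i) > i}.
For each fixed i, π(i) is uniform over {1, …, 189} (marginal of a uniform permutation), so P[π(i) > i] = (n − i)/n. Summing: Σ_{i=1}^{189} (n − i)/n = (0 + 1 + … + 188)/189 = 189(189 − 1)/(2·189) = (189 − 1)/2.
Hence E[X] = Σ_{i=1}^{189} (189 − i)/189 = 94 ≈ 94.000000.

E[X] = 94 = 94.000000.


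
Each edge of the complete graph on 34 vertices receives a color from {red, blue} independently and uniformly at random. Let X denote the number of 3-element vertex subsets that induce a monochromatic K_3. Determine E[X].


Let X = Σ_S X_S over the C(34, 3) = 5984 subsets S of size 3, where X_S = 1 if the K_3 on S is monochromatic.
For a fixed S, the K_3 on S has C(3, 2) = 3 edges. P[all 3 edges red] = (1/2)^3, and likewise for blue, so P[monochromatic] = 2·(1/2)^3 = 2^{1 − 3} = 1/4.
By linearity: E[X] = C(34, 3) · 2^{1 − 3} = 5984 · 1/4 = 1496.
Numerically: E[X] ≈ 1496.000000.

E[X] = C(34,3)·2^(1−C(3,2)) = 1496 ≈ 1496.000000.


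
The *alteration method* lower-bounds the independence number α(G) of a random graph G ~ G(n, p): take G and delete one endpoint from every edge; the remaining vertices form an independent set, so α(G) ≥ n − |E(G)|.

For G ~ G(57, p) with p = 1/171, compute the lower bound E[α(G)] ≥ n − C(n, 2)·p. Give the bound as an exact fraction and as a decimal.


E[|E(G)|] = C(57, 2)·p = 1596 · (1/171) = 28/3.
E[α(G)] ≥ n − E[|E(G)|] = 57 − 28/3 = 143/3.
Numerically: ≈ 47.66667.
(This is only a lower bound; the true E[α(G)] may be larger.)

E[α(G)] ≥ 143/3 ≈ 47.66667.


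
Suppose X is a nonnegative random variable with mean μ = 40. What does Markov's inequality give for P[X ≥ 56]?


μ = E[X] = 40, a = 56.
Markov: P[X ≥ 56] ≤ μ/a = (40)/56 = 5/7.
Numerically: ≈ 0.714286.
(Since a = 56 > μ = 40.000000, the bound 5/7 is < 1 and informative.)

P[X ≥ 56] ≤ 5/7 ≈ 0.714286.


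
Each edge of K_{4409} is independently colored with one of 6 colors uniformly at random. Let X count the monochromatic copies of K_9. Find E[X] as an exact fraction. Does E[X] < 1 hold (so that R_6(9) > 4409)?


E[X] = C(4409, 9) · 6^{1 − 36} = 1720875732988608787686577131 · 6^{−35} = 1720875732988608787686577131/1719070799748422591028658176.
As a reduced fraction: E[X] = 573625244329536262562192377/573023599916140863676219392 ≈ 1.00105.
Is E[X] < 1? NO.
Since E[X] ≥ 1, the first-moment bound is inconclusive at n = 4409; it does NOT by itself certify R_6(9) > 4409.

E[X] = 573625244329536262562192377/573023599916140863676219392 ≈ 1.00105; E[X] ≥ 1; first-moment method inconclusive here.


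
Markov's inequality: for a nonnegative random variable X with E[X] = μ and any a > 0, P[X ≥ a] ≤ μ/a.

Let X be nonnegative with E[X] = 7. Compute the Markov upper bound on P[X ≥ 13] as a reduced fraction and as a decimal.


μ = E[X] = 7, a = 13.
Markov: P[X ≥ 13] ≤ μ/a = (7)/13 = 7/13.
Numerically: ≈ 0.53846.
(Since a = 13 > μ = 7.00000, the bound 7/13 is < 1 and informative.)

P[X ≥ 13] ≤ 7/13 ≈ 0.53846.


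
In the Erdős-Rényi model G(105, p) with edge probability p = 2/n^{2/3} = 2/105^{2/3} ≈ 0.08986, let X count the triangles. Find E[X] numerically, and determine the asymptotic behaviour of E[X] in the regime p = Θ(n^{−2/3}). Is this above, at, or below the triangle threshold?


Number of potential triangles: C(105, 3) = 187460.
Each occurs with probability p³ ≈ (0.08986)³ ≈ 7.256236e-04.
By linearity: E[X] = C(105, 3)·p³ ≈ 187460 · 7.256236e-04 ≈ 136.0254.
Since α = 2/3 < 1, p = c/n^{2/3} ≫ 1/n is above the triangle threshold p ~ 1/n. Asymptotically E[X] ~ (c³/6)·n^{3(1−α)} = (2³/6)·n^{1} → ∞; triangles are abundant w.h.p.

E[X] ≈ 136.0254; in regime p = Θ(1/n^{2/3}) E[X] diverges (above the triangle threshold p ~ 1/n).


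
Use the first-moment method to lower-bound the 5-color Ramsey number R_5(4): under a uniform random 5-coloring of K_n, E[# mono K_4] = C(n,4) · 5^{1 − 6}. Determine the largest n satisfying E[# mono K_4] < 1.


We need C(n, 4) · 5^{1 − 6} < 1, i.e. C(n, 4) < 5^{6 − 1} = 3125.
Check values of n near the boundary:
  n = 14: C(14, 4) = 1001; 1001 < 3125? YES
  n = 15: C(15, 4) = 1365; 1365 < 3125? YES
  n = 16: C(16, 4) = 1820; 1820 < 3125? YES
  n = 17: C(17, 4) = 2380; 2380 < 3125? YES
  n = 18: C(18, 4) = 3060; 3060 < 3125? YES
  n = 19: C(19, 4) = 3876; 3876 < 3125? NO
  n = 20: C(20, 4) = 4845; 4845 < 3125? NO
The largest n with C(n, 4) < 3125 is n = 18 (where E[X] = 612/625 ≈ 0.97920). Hence R_5(4) > 18, i.e. R_5(4) ≥ 19.

Largest n = 18; hence R_5(4) > 18.


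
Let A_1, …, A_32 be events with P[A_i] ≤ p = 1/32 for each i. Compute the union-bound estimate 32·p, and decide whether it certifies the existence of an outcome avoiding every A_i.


Union bound: P[∪_{i=1}^{32} A_i] ≤ Σ_i P[A_i] ≤ 32·p = 32·(1/32) = 1.
Numerically: 1 ≈ 1.00000.
Is 1 < 1? NO.
Since the bound 1 is ≥ 1, the union bound is uninformative here; it does NOT by itself certify existence.

32·p = 1 ≈ 1.00000; existence NOT certified by the union bound.


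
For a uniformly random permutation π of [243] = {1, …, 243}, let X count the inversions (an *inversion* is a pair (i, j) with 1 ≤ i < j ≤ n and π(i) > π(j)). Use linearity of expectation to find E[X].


Write X = Σ X_I over the C(243, 2) = 29403 pairs i < j, with X_I the indicator of one inversion.
There are 29403 indicators.
For each fixed pair i < j, the values π(i) and π(j) are two distinct elements of {1, …, 243} in uniformly random order; by symmetry P[π(i) > π(j)] = 1/2.
By linearity: E[X] = 29403 · (1/2) = C(243, 2) · (1/2) = 29403/2 = 29403/2 ≈ 14701.500.

E[X] = 29403/2 = 14701.500.


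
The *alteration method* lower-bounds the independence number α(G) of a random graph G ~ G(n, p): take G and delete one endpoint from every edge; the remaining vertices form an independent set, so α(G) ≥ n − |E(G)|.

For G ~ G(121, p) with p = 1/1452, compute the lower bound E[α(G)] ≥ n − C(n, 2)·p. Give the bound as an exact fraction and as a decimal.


E[|E(G)|] = C(121, 2)·p = 7260 · (1/1452) = 5.
E[α(G)] ≥ n − E[|E(G)|] = 121 − 5 = 116.
Numerically: ≈ 116.000.
(This is only a lower bound; the true E[α(G)] may be larger.)

E[α(G)] ≥ 116 ≈ 116.000.


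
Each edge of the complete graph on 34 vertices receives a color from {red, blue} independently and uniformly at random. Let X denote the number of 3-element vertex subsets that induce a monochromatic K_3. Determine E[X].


Let X = Σ_S X_S over the C(34, 3) = 5984 subsets S of size 3, where X_S = 1 if the K_3 on S is monochromatic.
For a fixed S, the K_3 on S has C(3, 2) = 3 edges. P[all 3 edges red] = (1/2)^3, and likewise for blue, so P[monochromatic] = 2·(1/2)^3 = 2^{1 − 3} = 1/4.
By linearity: E[X] = C(34, 3) · 2^{1 − 3} = 5984 · 1/4 = 1496.
Numerically: E[X] ≈ 1496.0000.

E[X] = C(34,3)·2^(1−C(3,2)) = 1496 ≈ 1496.0000.


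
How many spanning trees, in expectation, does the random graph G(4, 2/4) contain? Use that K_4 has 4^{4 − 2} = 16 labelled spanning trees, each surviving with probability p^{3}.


K_4 has 4^{4 − 2} = 16 labelled spanning trees.
For each such spanning tree H, let X_H = 1 if all 3 edges of H are present in G. Then P[X_H = 1] = p^{3} = (1/2)^{3} = 1/8.
By linearity of expectation: E[X] = Σ_H E[X_H] = 16 · p^{3} = 16 · 1/8 = 2.
Numerically: E[X] ≈ 2.

E[X] = 16 · (1/2)^{3} = 2 ≈ 2.


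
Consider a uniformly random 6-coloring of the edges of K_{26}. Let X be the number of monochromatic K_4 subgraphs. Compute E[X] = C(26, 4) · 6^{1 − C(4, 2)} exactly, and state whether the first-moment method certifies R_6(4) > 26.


E[X] = C(26, 4) · 6^{1 − 6} = 14950 · 6^{−5} = 14950/7776.
As a reduced fraction: E[X] = 7475/3888 ≈ 1.923.
Is E[X] < 1? NO.
Since E[X] ≥ 1, the first-moment bound is inconclusive at n = 26; it does NOT by itself certify R_6(4) > 26.

E[X] = 7475/3888 ≈ 1.923; E[X] ≥ 1; first-moment method inconclusive here.


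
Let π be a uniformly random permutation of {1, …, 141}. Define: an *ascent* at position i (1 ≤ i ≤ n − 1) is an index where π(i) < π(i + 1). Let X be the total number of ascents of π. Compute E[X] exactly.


Write X = Σ X_I over i = 1, …, 140, with X_I the indicator of one ascent.
There are 140 indicators.
For each fixed i, the pair (π(i), π(i+1)) is a uniformly random ordered pair of distinct values from {1, …, 141}; by symmetry P[π(i) < π(i+1)] = 1/2.
By linearity: E[X] = 140 · (1/2) = (141 − 1) · (1/2) = 70 ≈ 70.000000.

E[X] = 70 = 70.000000.


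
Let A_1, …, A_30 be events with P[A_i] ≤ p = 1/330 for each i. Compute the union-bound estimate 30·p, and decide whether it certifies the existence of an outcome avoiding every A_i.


Union bound: P[∪_{i=1}^{30} A_i] ≤ Σ_i P[A_i] ≤ 30·p = 30·(1/330) = 1/11.
Numerically: 1/11 ≈ 0.0909.
Is 1/11 < 1? YES.
Since P[∪ A_i] ≤ 1/11 < 1, the complement has P[∩ A_i^c] ≥ 1 − 1/11 = 10/11 > 0, so some outcome avoids every A_i.

30·p = 1/11 ≈ 0.0909; existence CERTIFIED by the union bound.


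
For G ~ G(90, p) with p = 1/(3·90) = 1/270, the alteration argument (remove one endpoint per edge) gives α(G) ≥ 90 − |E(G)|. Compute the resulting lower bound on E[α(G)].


E[|E(G)|] = C(90, 2)·p = 4005 · (1/270) = 89/6.
E[α(G)] ≥ n − E[|E(G)|] = 90 − 89/6 = 451/6.
Numerically: ≈ 75.16667.
(This is only a lower bound; the true E[α(G)] may be larger.)

E[α(G)] ≥ 451/6 ≈ 75.16667.


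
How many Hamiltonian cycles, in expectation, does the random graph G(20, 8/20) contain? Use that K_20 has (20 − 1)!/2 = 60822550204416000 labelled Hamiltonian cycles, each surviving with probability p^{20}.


K_20 has (20 − 1)!/2 = 60822550204416000 labelled Hamiltonian cycles.
For each such Hamiltonian cycle H, let X_H = 1 if all 20 edges of H are present in G. Then P[X_H = 1] = p^{20} = (2/5)^{20} = 1048576/95367431640625.
By linearity: E[X] = Σ_H E[X_H] = 60822550204416000 · p^{20} = 60822550204416000 · 1048576/95367431640625 = 510216531225165692928/762939453125.
Numerically: E[X] ≈ 6.68751e+08.

E[X] = 60822550204416000 · (2/5)^{20} = 510216531225165692928/762939453125 ≈ 6.68751e+08.


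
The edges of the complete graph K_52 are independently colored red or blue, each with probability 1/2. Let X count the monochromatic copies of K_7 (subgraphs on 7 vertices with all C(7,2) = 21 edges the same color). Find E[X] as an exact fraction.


Let X = Σ_S X_S over the C(52, 7) = 133784560 subsets S of size 7, where X_S = 1 if the K_7 on S is monochromatic.
For a fixed S, the K_7 on S has C(7, 2) = 21 edges. P[all 21 edges red] = (1/2)^21, and likewise for blue, so P[monochromatic] = 2·(1/2)^21 = 2^{1 − 21} = 1/1048576.
Summing: E[X] = C(52, 7) · 2^{1 − 21} = 133784560 · 1/1048576 = 8361535/65536.
Numerically: E[X] ≈ 127.586899.

E[X] = C(52,7)·2^(1−C(7,2)) = 8361535/65536 ≈ 127.586899.


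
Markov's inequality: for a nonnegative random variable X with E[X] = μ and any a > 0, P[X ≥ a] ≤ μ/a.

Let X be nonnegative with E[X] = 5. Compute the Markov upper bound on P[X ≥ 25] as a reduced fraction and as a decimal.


μ = E[X] = 5, a = 25.
Markov: P[X ≥ 25] ≤ μ/a = (5)/25 = 1/5.
Numerically: ≈ 0.200000.
(Since a = 25 > μ = 5.000000, the bound 1/5 is < 1 and informative.)

P[X ≥ 25] ≤ 1/5 ≈ 0.200000.


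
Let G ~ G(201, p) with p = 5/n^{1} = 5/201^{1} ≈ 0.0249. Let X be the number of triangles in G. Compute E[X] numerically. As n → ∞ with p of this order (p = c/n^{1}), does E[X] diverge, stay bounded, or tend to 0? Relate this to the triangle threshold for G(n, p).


Number of potential triangles: C(201, 3) = 1333300.
Each occurs with probability p³ ≈ (0.0249)³ ≈ 1.53929e-05.
By linearity: E[X] = C(201, 3)·p³ ≈ 1333300 · 1.53929e-05 ≈ 20.523.
Here α = 1, so p = 5/n is exactly at the triangle threshold p ~ 1/n. Asymptotically E[X] → c³/6 = 5³/6 = 125/6 ≈ 20.833, a bounded constant. In this regime the triangle count is asymptotically Poisson(c³/6).

E[X] ≈ 20.523; in regime p = Θ(1/n^{1}) E[X] stays bounded (at the triangle threshold p ~ 1/n).


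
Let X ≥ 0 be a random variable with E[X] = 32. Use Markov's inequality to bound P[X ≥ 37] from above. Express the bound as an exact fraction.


μ = E[X] = 32, a = 37.
Markov: P[X ≥ 37] ≤ μ/a = (32)/37 = 32/37.
Numerically: ≈ 0.864865.
(Since a = 37 > μ = 32.000000, the bound 32/37 is < 1 and informative.)

P[X ≥ 37] ≤ 32/37 ≈ 0.864865.


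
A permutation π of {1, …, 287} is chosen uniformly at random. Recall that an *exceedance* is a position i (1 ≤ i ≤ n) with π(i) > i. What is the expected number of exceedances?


Write X = Σ_{i=1}^{287} X_i, where X_i = 1_{π(i) > i}.
For each fixed i, π(i) is uniform over {1, …, 287} (marginal of a uniform permutation), so P[π(i) > i] = (n − i)/n. Summing: Σ_{i=1}^{287} (n − i)/n = (0 + 1 + … + 286)/287 = 287(287 − 1)/(2·287) = (287 − 1)/2.
Hence E[X] = Σ_{i=1}^{287} (287 − i)/287 = 143 ≈ 143.0000.

E[X] = 143 = 143.0000.


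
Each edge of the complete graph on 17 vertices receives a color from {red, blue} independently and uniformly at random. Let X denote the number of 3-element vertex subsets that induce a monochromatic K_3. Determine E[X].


Let X = Σ_S X_S over the C(17, 3) = 680 subsets S of size 3, where X_S = 1 if the K_3 on S is monochromatic.
For a fixed S, the K_3 on S has C(3, 2) = 3 edges. P[all 3 edges red] = (1/2)^3, and likewise for blue, so P[monochromatic] = 2·(1/2)^3 = 2^{1 − 3} = 1/4.
Summing: E[X] = C(17, 3) · 2^{1 − 3} = 680 · 1/4 = 170.
Numerically: E[X] ≈ 170.000.

E[X] = C(17,3)·2^(1−C(3,2)) = 170 ≈ 170.000.


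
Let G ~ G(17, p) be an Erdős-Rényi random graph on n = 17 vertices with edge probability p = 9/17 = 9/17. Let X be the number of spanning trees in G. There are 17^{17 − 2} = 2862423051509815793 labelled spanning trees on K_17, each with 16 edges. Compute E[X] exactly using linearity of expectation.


K_17 has 17^{17 − 2} = 2862423051509815793 labelled spanning trees.
For each such spanning tree H, let X_H = 1 if all 16 edges of H are present in G. Then P[X_H = 1] = p^{16} = (9/17)^{16} = 1853020188851841/48661191875666868481.
By linearity of expectation: E[X] = Σ_H E[X_H] = 2862423051509815793 · p^{16} = 2862423051509815793 · 1853020188851841/48661191875666868481 = 1853020188851841/17.
Numerically: E[X] ≈ 1.09001e+14.

E[X] = 2862423051509815793 · (9/17)^{16} = 1853020188851841/17 ≈ 1.09001e+14.


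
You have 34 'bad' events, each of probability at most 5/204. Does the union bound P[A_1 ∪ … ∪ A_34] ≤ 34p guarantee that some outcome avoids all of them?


Union bound: P[∪_{i=1}^{34} A_i] ≤ Σ_i P[A_i] ≤ 34·p = 34·(5/204) = 5/6.
Numerically: 5/6 ≈ 0.833.
Is 5/6 < 1? YES.
Since P[∪ A_i] ≤ 5/6 < 1, the complement has P[∩ A_i^c] ≥ 1 − 5/6 = 1/6 > 0, so some outcome avoids every A_i.

34·p = 5/6 ≈ 0.833; existence CERTIFIED by the union bound.


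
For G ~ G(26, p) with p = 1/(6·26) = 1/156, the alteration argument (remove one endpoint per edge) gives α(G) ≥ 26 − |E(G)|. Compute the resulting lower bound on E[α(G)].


E[|E(G)|] = C(26, 2)·p = 325 · (1/156) = 25/12.
E[α(G)] ≥ n − E[|E(G)|] = 26 − 25/12 = 287/12.
Numerically: ≈ 23.9167.
(This is only a lower bound; the true E[α(G)] may be larger.)

E[α(G)] ≥ 287/12 ≈ 23.9167.


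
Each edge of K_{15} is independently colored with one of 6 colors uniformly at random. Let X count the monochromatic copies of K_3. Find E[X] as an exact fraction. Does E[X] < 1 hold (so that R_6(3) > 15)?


E[X] = C(15, 3) · 6^{1 − 3} = 455 · 6^{−2} = 455/36.
As a reduced fraction: E[X] = 455/36 ≈ 12.63889.
Is E[X] < 1? NO.
Since E[X] ≥ 1, the first-moment bound is inconclusive at n = 15; it does NOT by itself certify R_6(3) > 15.

E[X] = 455/36 ≈ 12.63889; E[X] ≥ 1; first-moment method inconclusive here.


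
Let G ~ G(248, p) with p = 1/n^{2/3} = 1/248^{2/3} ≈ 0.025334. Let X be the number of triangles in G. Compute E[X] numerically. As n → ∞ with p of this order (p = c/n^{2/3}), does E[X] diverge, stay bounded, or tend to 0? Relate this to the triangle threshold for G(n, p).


Number of potential triangles: C(248, 3) = 2511496.
Each occurs with probability p³ ≈ (0.025334)³ ≈ 1.6259105e-05.
By linearity: E[X] = C(248, 3)·p³ ≈ 2511496 · 1.6259105e-05 ≈ 40.83468.
Since α = 2/3 < 1, p = c/n^{2/3} ≫ 1/n is above the triangle threshold p ~ 1/n. Asymptotically E[X] ~ (c³/6)·n^{3(1−α)} = (1³/6)·n^{1} → ∞; triangles are abundant w.h.p.

E[X] ≈ 40.83468; in regime p = Θ(1/n^{2/3}) E[X] diverges (above the triangle threshold p ~ 1/n).
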